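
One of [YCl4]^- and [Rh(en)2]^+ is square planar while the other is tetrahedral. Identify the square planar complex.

For [YCl4]^-: Summing ligand charges against the −1 overall charge gives an oxidation state of +3 for yttrium. Group 3 minus oxidation state 3 gives a d⁰ configuration. A d⁰ ion has no crystal-field stabilisation preference between square planar and tetrahedral, so four ligands adopt the sterically favoured tetrahedral geometry. → tetrahedral.
For [Rh(en)2]^+: Summing ligand charges against the +1 overall charge gives an oxidation state of +1 for rhodium. Rhodium is a group-9 element; Rh(I) is therefore d⁸. A 4d d⁸ ion has a large crystal-field splitting; square planar leaves the high-energy d_{x²−y²} orbital empty and maximises CFSE. → square planar.

[Rh(en)2]^+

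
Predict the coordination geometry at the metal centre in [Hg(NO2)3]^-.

Summing ligand charges against the −1 overall charge gives an oxidation state of +2 for mercury.
Hg sits in group 12, so the d-electron count is 12 − 2 = 10.
Coordination number: 3.
Three ligands around a d¹⁰ centre minimise repulsion in a trigonal-planar arrangement.

trigonal planar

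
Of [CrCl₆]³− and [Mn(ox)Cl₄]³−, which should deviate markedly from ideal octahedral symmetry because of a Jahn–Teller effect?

[Mn(ox)Cl₄]³−

[CrCl₆]³−: Each chloride is −1; balancing the −3 overall charge requires Cr(III). Cr sits in group 6, so the d-electron count is 6 − 3 = 3. The d³ configuration leaves the e_g set evenly filled (or empty) — no strong Jahn–Teller driving force.
[Mn(ox)Cl₄]³−: Each oxalate is −2; each chloride is −1; balancing the −3 overall charge requires Mn(III). Manganese is a group-7 element; Mn(III) is therefore d⁴. Chloride and oxalate are weak-field ligands for a first-row metal, so the complex is high-spin. The t₂g³e_g¹ (high-spin) configuration has an unevenly filled e_g set; the Jahn–Teller theorem predicts a tetragonal distortion (typically axial elongation) to lift the degeneracy.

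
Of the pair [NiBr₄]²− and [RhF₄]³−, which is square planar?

[RhF₄]³−

For [NiBr₄]²−: Summing ligand charges against the −2 overall charge gives an oxidation state of +2 for nickel. Group 10 minus oxidation state 2 gives a d⁸ configuration. Bromide is a weak-field ligand. With weak-field ligands the CFSE gain from square planar is small, so a 3d d⁸ ion takes the sterically preferred tetrahedral geometry. → tetrahedral.
For [RhF₄]³−: Summing ligand charges against the −3 overall charge gives an oxidation state of +1 for rhodium. Group 9 minus oxidation state 1 gives a d⁸ configuration. A 4d d⁸ ion has a large crystal-field splitting; square planar leaves the high-energy d_{x²−y²} orbital empty and maximises CFSE. → square planar.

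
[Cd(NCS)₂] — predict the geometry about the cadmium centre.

linear

Ligand charges: each isothiocyanate is −1. With an overall charge of 0 the cadmium centre must be in the +2 oxidation state.
Cadmium is a group-12 element; Cd(II) is therefore d¹⁰.
With 2 monodentate ligands the coordination number is 2.
A d¹⁰ ion with only two ligands adopts a linear arrangement (sp hybridisation; no CFSE preference).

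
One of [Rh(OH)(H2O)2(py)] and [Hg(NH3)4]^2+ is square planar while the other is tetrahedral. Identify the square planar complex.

[Rh(OH)(H2O)2(py)]

For [Rh(OH)(H2O)2(py)]: Ligand charges: each hydroxide is −1; water is neutral; pyridine is neutral. With an overall charge of 0 the rhodium centre must be in the +1 oxidation state. Rh sits in group 9, so the d-electron count is 9 − 1 = 8. A 4d d⁸ ion has a large crystal-field splitting; square planar leaves the high-energy d_{x²−y²} orbital empty and maximises CFSE. → square planar.
For [Hg(NH3)4]^2+: Summing ligand charges against the +2 overall charge gives an oxidation state of +2 for mercury. Mercury is a group-12 element; Hg(II) is therefore d¹⁰. A d¹⁰ ion has no crystal-field stabilisation preference between square planar and tetrahedral, so four ligands adopt the sterically favoured tetrahedral geometry. → tetrahedral.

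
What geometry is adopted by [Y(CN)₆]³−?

Summing ligand charges against the −3 overall charge gives an oxidation state of +3 for yttrium.
Group 3 minus oxidation state 3 gives a d⁰ configuration.
With 6 monodentate ligands the coordination number is 6.
Six donors around a single metal centre give an octahedral coordination sphere.

octahedral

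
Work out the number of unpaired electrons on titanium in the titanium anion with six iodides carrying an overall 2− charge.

Each iodide is −1; balancing the −2 overall charge requires Ti(IV).
Group 4 minus oxidation state 4 gives a d⁰ configuration.
In an octahedral field the d⁰ configuration is t₂g⁰e_g⁰, giving 0 unpaired electrons.

0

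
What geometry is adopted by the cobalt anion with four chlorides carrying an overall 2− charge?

tetrahedral

Each chloride is −1; balancing the −2 overall charge requires Co(II).
Cobalt is a group-9 element; Co(II) is therefore d⁷.
Coordination number: 4.
Chloride is a weak-field ligand.
For a high-spin 3d d⁷ ion with weak-field ligands the small Δₜ gives little square-planar CFSE advantage, so four ligands adopt the sterically favoured tetrahedral geometry.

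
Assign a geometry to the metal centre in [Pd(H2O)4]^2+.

square planar

Water is neutral; balancing the +2 overall charge requires Pd(II).
Pd sits in group 10, so the d-electron count is 10 − 2 = 8.
With 4 monodentate ligands the coordination number is 4.
A 4d d⁸ ion has a large crystal-field splitting; square planar leaves the high-energy d_{x²−y²} orbital empty and maximises CFSE.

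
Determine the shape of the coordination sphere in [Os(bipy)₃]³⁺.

octahedral

Ligand charges: 2,2′-bipyridine is neutral. With an overall charge of +3 the osmium centre must be in the +3 oxidation state.
Osmium is a group-8 element; Os(III) is therefore d⁵.
Counting donor atoms: 3×2,2′-bipyridine (bidentate) → 6 donors. Coordination number = 6.
Six donors around a single metal centre give an octahedral coordination sphere.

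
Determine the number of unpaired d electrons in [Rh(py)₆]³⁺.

Ligand charges: pyridine is neutral. With an overall charge of +3 the rhodium centre must be in the +3 oxidation state.
Rh sits in group 9, so the d-electron count is 9 − 3 = 6.
The spin state decides the count: a 4d ion has a large Δₒ and is invariably low-spin.
An octahedral low-spin d⁶ ion is t₂g⁶e_g⁰, giving 0 unpaired electrons.

0 unpaired electrons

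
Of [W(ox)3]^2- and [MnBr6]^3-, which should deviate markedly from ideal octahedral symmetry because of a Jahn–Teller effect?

[W(ox)3]^2-: Summing ligand charges against the −2 overall charge gives an oxidation state of +4 for tungsten. W sits in group 6, so the d-electron count is 6 − 4 = 2. The d² configuration leaves the e_g set evenly filled (or empty) — no strong Jahn–Teller driving force.
[MnBr6]^3-: Ligand charges: each bromide is −1. With an overall charge of −3 the manganese centre must be in the +3 oxidation state. Group 7 minus oxidation state 3 gives a d⁴ configuration. Bromide is a weak-field ligand for a first-row metal, so the complex is high-spin. The t₂g³e_g¹ (high-spin) configuration has an unevenly filled e_g set; the Jahn–Teller theorem predicts a tetragonal distortion (typically axial elongation) to lift the degeneracy.

[MnBr6]^3-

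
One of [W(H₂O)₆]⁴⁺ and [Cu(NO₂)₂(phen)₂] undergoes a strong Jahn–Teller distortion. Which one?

[Cu(NO₂)₂(phen)₂]

[W(H₂O)₆]⁴⁺: Water is neutral; balancing the +4 overall charge requires W(IV). W sits in group 6, so the d-electron count is 6 − 4 = 2. The d² configuration leaves the e_g set evenly filled (or empty) — no strong Jahn–Teller driving force.
[Cu(NO₂)₂(phen)₂]: Each nitro (N-bound nitrite) is −1; 1,10-phenanthroline is neutral; balancing the 0 overall charge requires Cu(II). Copper is a group-11 element; Cu(II) is therefore d⁹. The t₂g⁶e_g³ configuration has an unevenly filled e_g set; the Jahn–Teller theorem predicts a tetragonal distortion (typically axial elongation) to lift the degeneracy.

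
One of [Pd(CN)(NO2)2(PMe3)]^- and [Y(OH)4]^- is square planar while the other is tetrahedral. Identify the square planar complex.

[Pd(CN)(NO2)2(PMe3)]^-

For [Pd(CN)(NO2)2(PMe3)]^-: Ligand charges: each cyanide is −1; each nitro (N-bound nitrite) is −1; trimethylphosphine is neutral. With an overall charge of −1 the palladium centre must be in the +2 oxidation state. Palladium is a group-10 element; Pd(II) is therefore d⁸. A 4d d⁸ ion has a large crystal-field splitting; square planar leaves the high-energy d_{x²−y²} orbital empty and maximises CFSE. → square planar.
For [Y(OH)4]^-: Ligand charges: each hydroxide is −1. With an overall charge of −1 the yttrium centre must be in the +3 oxidation state. Yttrium is a group-3 element; Y(III) is therefore d⁰. A d⁰ ion has no crystal-field stabilisation preference between square planar and tetrahedral, so four ligands adopt the sterically favoured tetrahedral geometry. → tetrahedral.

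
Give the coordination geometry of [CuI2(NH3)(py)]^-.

tetrahedral

Summing ligand charges against the −1 overall charge gives an oxidation state of +1 for copper.
Cu sits in group 11, so the d-electron count is 11 − 1 = 10.
Coordination number: 4.
A d¹⁰ ion has no crystal-field stabilisation preference between square planar and tetrahedral, so four ligands adopt the sterically favoured tetrahedral geometry.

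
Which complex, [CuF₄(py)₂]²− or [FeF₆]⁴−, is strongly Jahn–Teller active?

[CuF₄(py)₂]²−: Each fluoride is −1; pyridine is neutral; balancing the −2 overall charge requires Cu(II). Cu sits in group 11, so the d-electron count is 11 − 2 = 9. The t₂g⁶e_g³ configuration has an unevenly filled e_g set; the Jahn–Teller theorem predicts a tetragonal distortion (typically axial elongation) to lift the degeneracy.
[FeF₆]⁴−: Ligand charges: each fluoride is −1. With an overall charge of −4 the iron centre must be in the +2 oxidation state. Fe sits in group 8, so the d-electron count is 8 − 2 = 6. Fluoride is a weak-field ligand for a first-row metal, so the complex is high-spin. The d⁶ configuration leaves the e_g set evenly filled (or empty) — no strong Jahn–Teller driving force.

[CuF₄(py)₂]²−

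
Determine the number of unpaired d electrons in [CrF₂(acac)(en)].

Summing ligand charges against the 0 overall charge gives an oxidation state of +3 for chromium.
Chromium is a group-6 element; Cr(III) is therefore d³.
Counting donor atoms: 2×fluoride (monodentate) → 2 donors; 1×acetylacetonate (bidentate) → 2 donors; 1×ethylenediamine (bidentate) → 2 donors. Coordination number = 6.
In an octahedral field the d³ configuration is t₂g³e_g⁰ (only one arrangement possible), giving 3 unpaired electrons.

3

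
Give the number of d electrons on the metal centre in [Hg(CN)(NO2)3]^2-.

d10

Summing ligand charges against the −2 overall charge gives an oxidation state of +2 for mercury.
Group 12 minus oxidation state 2 gives a d¹⁰ configuration.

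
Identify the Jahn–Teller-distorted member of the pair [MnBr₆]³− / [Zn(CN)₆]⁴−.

[MnBr₆]³−: Ligand charges: each bromide is −1. With an overall charge of −3 the manganese centre must be in the +3 oxidation state. Group 7 minus oxidation state 3 gives a d⁴ configuration. Bromide is a weak-field ligand for a first-row metal, so the complex is high-spin. The t₂g³e_g¹ (high-spin) configuration has an unevenly filled e_g set; the Jahn–Teller theorem predicts a tetragonal distortion (typically axial elongation) to lift the degeneracy.
[Zn(CN)₆]⁴−: Summing ligand charges against the −4 overall charge gives an oxidation state of +2 for zinc. Group 12 minus oxidation state 2 gives a d¹⁰ configuration. The d¹⁰ configuration leaves the e_g set evenly filled (or empty) — no strong Jahn–Teller driving force.

[MnBr₆]³−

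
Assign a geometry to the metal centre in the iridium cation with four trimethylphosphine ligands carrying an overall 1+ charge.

square planar

Ligand charges: trimethylphosphine is neutral. With an overall charge of +1 the iridium centre must be in the +1 oxidation state.
Group 9 minus oxidation state 1 gives a d⁸ configuration.
With 4 monodentate ligands the coordination number is 4.
A 5d d⁸ ion has a large crystal-field splitting; square planar leaves the high-energy d_{x²−y²} orbital empty and maximises CFSE.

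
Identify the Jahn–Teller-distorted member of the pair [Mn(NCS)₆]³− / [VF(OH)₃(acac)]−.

[Mn(NCS)₆]³−

[Mn(NCS)₆]³−: Each isothiocyanate is −1; balancing the −3 overall charge requires Mn(III). Manganese is a group-7 element; Mn(III) is therefore d⁴. Isothiocyanate is a weak-field ligand for a first-row metal, so the complex is high-spin. The t₂g³e_g¹ (high-spin) configuration has an unevenly filled e_g set; the Jahn–Teller theorem predicts a tetragonal distortion (typically axial elongation) to lift the degeneracy.
[VF(OH)₃(acac)]−: Ligand charges: each fluoride is −1; each hydroxide is −1; each acetylacetonate is −1. With an overall charge of −1 the vanadium centre must be in the +4 oxidation state. V sits in group 5, so the d-electron count is 5 − 4 = 1. The d¹ configuration leaves the e_g set evenly filled (or empty) — no strong Jahn–Teller driving force.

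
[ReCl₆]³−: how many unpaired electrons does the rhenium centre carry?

Summing ligand charges against the −3 overall charge gives an oxidation state of +3 for rhenium.
Group 7 minus oxidation state 3 gives a d⁴ configuration.
The spin state decides the count: a 5d ion has a large Δₒ and is invariably low-spin.
An octahedral low-spin d⁴ ion is t₂g⁴e_g⁰, giving 2 unpaired electrons.

2 unpaired electrons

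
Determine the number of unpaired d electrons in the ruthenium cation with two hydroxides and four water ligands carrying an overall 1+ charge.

Ligand charges: each hydroxide is −1; water is neutral. With an overall charge of +1 the ruthenium centre must be in the +3 oxidation state.
Group 8 minus oxidation state 3 gives a d⁵ configuration.
The spin state decides the count: a 4d ion has a large Δₒ and is invariably low-spin.
An octahedral low-spin d⁵ ion is t₂g⁵e_g⁰, giving 1 unpaired electron.

1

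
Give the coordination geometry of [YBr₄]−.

tetrahedral

Each bromide is −1; balancing the −1 overall charge requires Y(III).
Y sits in group 3, so the d-electron count is 3 − 3 = 0.
With 4 monodentate ligands the coordination number is 4.
A d⁰ ion has no crystal-field stabilisation preference between square planar and tetrahedral, so four ligands adopt the sterically favoured tetrahedral geometry.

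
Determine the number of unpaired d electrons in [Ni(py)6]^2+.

Pyridine is neutral; balancing the +2 overall charge requires Ni(II).
Ni sits in group 10, so the d-electron count is 10 − 2 = 8.
In an octahedral field the d⁸ configuration is t₂g⁶e_g² (only one arrangement possible), giving 2 unpaired electrons.

2 unpaired electrons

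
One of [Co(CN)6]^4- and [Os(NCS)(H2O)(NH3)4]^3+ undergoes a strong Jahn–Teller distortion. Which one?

[Co(CN)6]^4-: Summing ligand charges against the −4 overall charge gives an oxidation state of +2 for cobalt. Cobalt is a group-9 element; Co(II) is therefore d⁷. Cyanide is a strong-field ligand (high in the spectrochemical series) for a first-row metal, so the complex is low-spin. The t₂g⁶e_g¹ (low-spin) configuration has an unevenly filled e_g set; the Jahn–Teller theorem predicts a tetragonal distortion (typically axial elongation) to lift the degeneracy.
[Os(NCS)(H2O)(NH3)4]^3+: Ligand charges: each isothiocyanate is −1; water is neutral; ammonia is neutral. With an overall charge of +3 the osmium centre must be in the +4 oxidation state. Osmium is a group-8 element; Os(IV) is therefore d⁴. A 5d ion has a large Δₒ and is invariably low-spin. The d⁴ configuration leaves the e_g set evenly filled (or empty) — no strong Jahn–Teller driving force.

[Co(CN)6]^4-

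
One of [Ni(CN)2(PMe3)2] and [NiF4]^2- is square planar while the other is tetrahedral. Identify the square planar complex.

[Ni(CN)2(PMe3)2]

For [Ni(CN)2(PMe3)2]: Summing ligand charges against the 0 overall charge gives an oxidation state of +2 for nickel. Ni sits in group 10, so the d-electron count is 10 − 2 = 8. Cyanide and trimethylphosphine are strong-field ligands (high in the spectrochemical series). A 3d d⁸ ion with strong-field ligands gains enough CFSE to favour square planar over tetrahedral. → square planar.
For [NiF4]^2-: Ligand charges: each fluoride is −1. With an overall charge of −2 the nickel centre must be in the +2 oxidation state. Group 10 minus oxidation state 2 gives a d⁸ configuration. Fluoride is a weak-field ligand. With weak-field ligands the CFSE gain from square planar is small, so a 3d d⁸ ion takes the sterically preferred tetrahedral geometry. → tetrahedral.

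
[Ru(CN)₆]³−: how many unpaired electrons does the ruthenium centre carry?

1 unpaired electron

Ligand charges: each cyanide is −1. With an overall charge of −3 the ruthenium centre must be in the +3 oxidation state.
Group 8 minus oxidation state 3 gives a d⁵ configuration.
The spin state decides the count: a 4d ion has a large Δₒ and is invariably low-spin.
An octahedral low-spin d⁵ ion is t₂g⁵e_g⁰, giving 1 unpaired electron.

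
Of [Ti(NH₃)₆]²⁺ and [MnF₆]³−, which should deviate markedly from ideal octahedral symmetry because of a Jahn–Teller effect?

[MnF₆]³−

[Ti(NH₃)₆]²⁺: Summing ligand charges against the +2 overall charge gives an oxidation state of +2 for titanium. Group 4 minus oxidation state 2 gives a d² configuration. The d² configuration leaves the e_g set evenly filled (or empty) — no strong Jahn–Teller driving force.
[MnF₆]³−: Summing ligand charges against the −3 overall charge gives an oxidation state of +3 for manganese. Group 7 minus oxidation state 3 gives a d⁴ configuration. Fluoride is a weak-field ligand for a first-row metal, so the complex is high-spin. The t₂g³e_g¹ (high-spin) configuration has an unevenly filled e_g set; the Jahn–Teller theorem predicts a tetragonal distortion (typically axial elongation) to lift the degeneracy.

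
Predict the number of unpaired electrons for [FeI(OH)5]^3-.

5

Ligand charges: each iodide is −1; each hydroxide is −1. With an overall charge of −3 the iron centre must be in the +3 oxidation state.
Fe sits in group 8, so the d-electron count is 8 − 3 = 5.
The spin state decides the count: Hydroxide and iodide are weak-field ligands for a first-row metal, so the complex is high-spin.
An octahedral high-spin d⁵ ion is t₂g³e_g², giving 5 unpaired electrons.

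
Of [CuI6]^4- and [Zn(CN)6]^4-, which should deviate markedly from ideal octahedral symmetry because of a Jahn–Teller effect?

[CuI6]^4-: Summing ligand charges against the −4 overall charge gives an oxidation state of +2 for copper. Group 11 minus oxidation state 2 gives a d⁹ configuration. The t₂g⁶e_g³ configuration has an unevenly filled e_g set; the Jahn–Teller theorem predicts a tetragonal distortion (typically axial elongation) to lift the degeneracy.
[Zn(CN)6]^4-: Ligand charges: each cyanide is −1. With an overall charge of −4 the zinc centre must be in the +2 oxidation state. Zinc is a group-12 element; Zn(II) is therefore d¹⁰. The d¹⁰ configuration leaves the e_g set evenly filled (or empty) — no strong Jahn–Teller driving force.

[CuI6]^4-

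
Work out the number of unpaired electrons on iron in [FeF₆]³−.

5

Each fluoride is −1; balancing the −3 overall charge requires Fe(III).
Fe sits in group 8, so the d-electron count is 8 − 3 = 5.
The spin state decides the count: Fluoride is a weak-field ligand for a first-row metal, so the complex is high-spin.
An octahedral high-spin d⁵ ion is t₂g³e_g², giving 5 unpaired electrons.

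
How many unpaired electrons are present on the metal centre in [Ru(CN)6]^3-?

1 unpaired electron

Ligand charges: each cyanide is −1. With an overall charge of −3 the ruthenium centre must be in the +3 oxidation state.
Group 8 minus oxidation state 3 gives a d⁵ configuration.
The spin state decides the count: a 4d ion has a large Δₒ and is invariably low-spin.
An octahedral low-spin d⁵ ion is t₂g⁵e_g⁰, giving 1 unpaired electron.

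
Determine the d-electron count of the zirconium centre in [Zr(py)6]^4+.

Pyridine is neutral; balancing the +4 overall charge requires Zr(IV).
Group 4 minus oxidation state 4 gives a d⁰ configuration.

d⁰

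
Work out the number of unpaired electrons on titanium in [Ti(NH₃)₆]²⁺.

2

Ammonia is neutral; balancing the +2 overall charge requires Ti(II).
Ti sits in group 4, so the d-electron count is 4 − 2 = 2.
In an octahedral field the d² configuration is t₂g²e_g⁰ (only one arrangement possible), giving 2 unpaired electrons.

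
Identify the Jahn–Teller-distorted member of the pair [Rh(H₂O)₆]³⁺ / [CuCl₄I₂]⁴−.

[CuCl₄I₂]⁴−

[Rh(H₂O)₆]³⁺: Ligand charges: water is neutral. With an overall charge of +3 the rhodium centre must be in the +3 oxidation state. Rhodium is a group-9 element; Rh(III) is therefore d⁶. A 4d ion has a large Δₒ and is invariably low-spin. The d⁶ configuration leaves the e_g set evenly filled (or empty) — no strong Jahn–Teller driving force.
[CuCl₄I₂]⁴−: Each chloride is −1; each iodide is −1; balancing the −4 overall charge requires Cu(II). Copper is a group-11 element; Cu(II) is therefore d⁹. The t₂g⁶e_g³ configuration has an unevenly filled e_g set; the Jahn–Teller theorem predicts a tetragonal distortion (typically axial elongation) to lift the degeneracy.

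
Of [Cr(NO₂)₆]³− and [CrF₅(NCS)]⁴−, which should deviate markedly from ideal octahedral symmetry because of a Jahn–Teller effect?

[CrF₅(NCS)]⁴−

[Cr(NO₂)₆]³−: Summing ligand charges against the −3 overall charge gives an oxidation state of +3 for chromium. Group 6 minus oxidation state 3 gives a d³ configuration. The d³ configuration leaves the e_g set evenly filled (or empty) — no strong Jahn–Teller driving force.
[CrF₅(NCS)]⁴−: Ligand charges: each fluoride is −1; each isothiocyanate is −1. With an overall charge of −4 the chromium centre must be in the +2 oxidation state. Chromium is a group-6 element; Cr(II) is therefore d⁴. Fluoride and isothiocyanate are weak-field ligands for a first-row metal, so the complex is high-spin. The t₂g³e_g¹ (high-spin) configuration has an unevenly filled e_g set; the Jahn–Teller theorem predicts a tetragonal distortion (typically axial elongation) to lift the degeneracy.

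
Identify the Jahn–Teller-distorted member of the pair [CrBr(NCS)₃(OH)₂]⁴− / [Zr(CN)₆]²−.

[CrBr(NCS)₃(OH)₂]⁴−: Summing ligand charges against the −4 overall charge gives an oxidation state of +2 for chromium. Cr sits in group 6, so the d-electron count is 6 − 2 = 4. Bromide, hydroxide, and isothiocyanate are weak-field ligands for a first-row metal, so the complex is high-spin. The t₂g³e_g¹ (high-spin) configuration has an unevenly filled e_g set; the Jahn–Teller theorem predicts a tetragonal distortion (typically axial elongation) to lift the degeneracy.
[Zr(CN)₆]²−: Summing ligand charges against the −2 overall charge gives an oxidation state of +4 for zirconium. Group 4 minus oxidation state 4 gives a d⁰ configuration. The d⁰ configuration leaves the e_g set evenly filled (or empty) — no strong Jahn–Teller driving force.

[CrBr(NCS)₃(OH)₂]⁴−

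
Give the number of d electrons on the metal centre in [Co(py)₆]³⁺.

Summing ligand charges against the +3 overall charge gives an oxidation state of +3 for cobalt.
Co sits in group 9, so the d-electron count is 9 − 3 = 6.

d⁶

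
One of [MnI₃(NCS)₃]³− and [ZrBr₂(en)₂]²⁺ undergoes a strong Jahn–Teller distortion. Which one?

[MnI₃(NCS)₃]³−: Ligand charges: each iodide is −1; each isothiocyanate is −1. With an overall charge of −3 the manganese centre must be in the +3 oxidation state. Mn sits in group 7, so the d-electron count is 7 − 3 = 4. Iodide and isothiocyanate are weak-field ligands for a first-row metal, so the complex is high-spin. The t₂g³e_g¹ (high-spin) configuration has an unevenly filled e_g set; the Jahn–Teller theorem predicts a tetragonal distortion (typically axial elongation) to lift the degeneracy.
[ZrBr₂(en)₂]²⁺: Summing ligand charges against the +2 overall charge gives an oxidation state of +4 for zirconium. Zirconium is a group-4 element; Zr(IV) is therefore d⁰. The d⁰ configuration leaves the e_g set evenly filled (or empty) — no strong Jahn–Teller driving force.

[MnI₃(NCS)₃]³−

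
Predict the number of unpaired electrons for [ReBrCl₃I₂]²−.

3

Ligand charges: each bromide is −1; each chloride is −1; each iodide is −1. With an overall charge of −2 the rhenium centre must be in the +4 oxidation state.
Rhenium is a group-7 element; Re(IV) is therefore d³.
In an octahedral field the d³ configuration is t₂g³e_g⁰ (only one arrangement possible), giving 3 unpaired electrons.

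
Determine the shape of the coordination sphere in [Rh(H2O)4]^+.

Water is neutral; balancing the +1 overall charge requires Rh(I).
Rh sits in group 9, so the d-electron count is 9 − 1 = 8.
Coordination number: 4.
A 4d d⁸ ion has a large crystal-field splitting; square planar leaves the high-energy d_{x²−y²} orbital empty and maximises CFSE.

square planar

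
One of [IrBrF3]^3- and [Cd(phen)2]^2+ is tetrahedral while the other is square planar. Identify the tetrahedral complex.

For [IrBrF3]^3-: Summing ligand charges against the −3 overall charge gives an oxidation state of +1 for iridium. Group 9 minus oxidation state 1 gives a d⁸ configuration. A 5d d⁸ ion has a large crystal-field splitting; square planar leaves the high-energy d_{x²−y²} orbital empty and maximises CFSE. → square planar.
For [Cd(phen)2]^2+: Ligand charges: 1,10-phenanthroline is neutral. With an overall charge of +2 the cadmium centre must be in the +2 oxidation state. Cadmium is a group-12 element; Cd(II) is therefore d¹⁰. A d¹⁰ ion has no crystal-field stabilisation preference between square planar and tetrahedral, so four ligands adopt the sterically favoured tetrahedral geometry. → tetrahedral.

[Cd(phen)2]^2+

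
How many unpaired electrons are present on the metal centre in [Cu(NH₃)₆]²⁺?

Ligand charges: ammonia is neutral. With an overall charge of +2 the copper centre must be in the +2 oxidation state.
Cu sits in group 11, so the d-electron count is 11 − 2 = 9.
In an octahedral field the d⁹ configuration is t₂g⁶e_g³ (only one arrangement possible), giving 1 unpaired electron.

1 unpaired electron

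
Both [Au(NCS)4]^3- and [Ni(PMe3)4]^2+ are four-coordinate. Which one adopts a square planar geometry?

For [Au(NCS)4]^3-: Each isothiocyanate is −1; balancing the −3 overall charge requires Au(I). Gold is a group-11 element; Au(I) is therefore d¹⁰. A d¹⁰ ion has no crystal-field stabilisation preference between square planar and tetrahedral, so four ligands adopt the sterically favoured tetrahedral geometry. → tetrahedral.
For [Ni(PMe3)4]^2+: Summing ligand charges against the +2 overall charge gives an oxidation state of +2 for nickel. Ni sits in group 10, so the d-electron count is 10 − 2 = 8. Trimethylphosphine is a strong-field ligand (high in the spectrochemical series). A 3d d⁸ ion with strong-field ligands gains enough CFSE to favour square planar over tetrahedral. → square planar.

[Ni(PMe3)4]^2+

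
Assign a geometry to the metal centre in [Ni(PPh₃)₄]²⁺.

square planar

Ligand charges: triphenylphosphine is neutral. With an overall charge of +2 the nickel centre must be in the +2 oxidation state.
Nickel is a group-10 element; Ni(II) is therefore d⁸.
With 4 monodentate ligands the coordination number is 4.
Triphenylphosphine is a strong-field ligand (high in the spectrochemical series).
A 3d d⁸ ion with strong-field ligands gains enough CFSE to favour square planar over tetrahedral.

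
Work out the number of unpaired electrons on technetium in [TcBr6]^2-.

Summing ligand charges against the −2 overall charge gives an oxidation state of +4 for technetium.
Tc sits in group 7, so the d-electron count is 7 − 4 = 3.
In an octahedral field the d³ configuration is t₂g³e_g⁰ (only one arrangement possible), giving 3 unpaired electrons.

3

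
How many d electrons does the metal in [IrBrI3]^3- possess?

Ligand charges: each bromide is −1; each iodide is −1. With an overall charge of −3 the iridium centre must be in the +1 oxidation state.
Group 9 minus oxidation state 1 gives a d⁸ configuration.

d8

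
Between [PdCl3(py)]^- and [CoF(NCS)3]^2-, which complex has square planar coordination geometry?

For [PdCl3(py)]^-: Each chloride is −1; pyridine is neutral; balancing the −1 overall charge requires Pd(II). Group 10 minus oxidation state 2 gives a d⁸ configuration. A 4d d⁸ ion has a large crystal-field splitting; square planar leaves the high-energy d_{x²−y²} orbital empty and maximises CFSE. → square planar.
For [CoF(NCS)3]^2-: Ligand charges: each fluoride is −1; each isothiocyanate is −1. With an overall charge of −2 the cobalt centre must be in the +2 oxidation state. Co sits in group 9, so the d-electron count is 9 − 2 = 7. For a high-spin 3d d⁷ ion with weak-field ligands the small Δₜ gives little square-planar CFSE advantage, so four ligands adopt the sterically favoured tetrahedral geometry. → tetrahedral.

[PdCl3(py)]^-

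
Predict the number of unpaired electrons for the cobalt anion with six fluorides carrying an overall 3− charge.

Ligand charges: each fluoride is −1. With an overall charge of −3 the cobalt centre must be in the +3 oxidation state.
Cobalt is a group-9 element; Co(III) is therefore d⁶.
The spin state decides the count: fluoride is the one ligand weak enough to leave Co(III) high-spin — [CoF₆]³⁻ is the classic exception.
An octahedral high-spin d⁶ ion is t₂g⁴e_g², giving 4 unpaired electrons.

4 unpaired electrons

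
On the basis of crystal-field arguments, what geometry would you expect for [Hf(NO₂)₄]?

tetrahedral

Each nitro (N-bound nitrite) is −1; balancing the 0 overall charge requires Hf(IV).
Hf sits in group 4, so the d-electron count is 4 − 4 = 0.
With 4 monodentate ligands the coordination number is 4.
A d⁰ ion has no crystal-field stabilisation preference between square planar and tetrahedral, so four ligands adopt the sterically favoured tetrahedral geometry.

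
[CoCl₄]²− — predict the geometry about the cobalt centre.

tetrahedral

Ligand charges: each chloride is −1. With an overall charge of −2 the cobalt centre must be in the +2 oxidation state.
Cobalt is a group-9 element; Co(II) is therefore d⁷.
With 4 monodentate ligands the coordination number is 4.
Chloride is a weak-field ligand.
For a high-spin 3d d⁷ ion with weak-field ligands the small Δₜ gives little square-planar CFSE advantage, so four ligands adopt the sterically favoured tetrahedral geometry.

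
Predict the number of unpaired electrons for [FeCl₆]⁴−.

4 unpaired electrons

Summing ligand charges against the −4 overall charge gives an oxidation state of +2 for iron.
Group 8 minus oxidation state 2 gives a d⁶ configuration.
The spin state decides the count: Chloride is a weak-field ligand for a first-row metal, so the complex is high-spin.
An octahedral high-spin d⁶ ion is t₂g⁴e_g², giving 4 unpaired electrons.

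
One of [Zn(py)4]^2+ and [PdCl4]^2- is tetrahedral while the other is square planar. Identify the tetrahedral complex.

[Zn(py)4]^2+

For [Zn(py)4]^2+: Ligand charges: pyridine is neutral. With an overall charge of +2 the zinc centre must be in the +2 oxidation state. Zinc is a group-12 element; Zn(II) is therefore d¹⁰. A d¹⁰ ion has no crystal-field stabilisation preference between square planar and tetrahedral, so four ligands adopt the sterically favoured tetrahedral geometry. → tetrahedral.
For [PdCl4]^2-: Summing ligand charges against the −2 overall charge gives an oxidation state of +2 for palladium. Group 10 minus oxidation state 2 gives a d⁸ configuration. A 4d d⁸ ion has a large crystal-field splitting; square planar leaves the high-energy d_{x²−y²} orbital empty and maximises CFSE. → square planar.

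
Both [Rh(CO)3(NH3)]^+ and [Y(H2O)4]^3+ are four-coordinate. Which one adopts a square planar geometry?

For [Rh(CO)3(NH3)]^+: Carbonyl is neutral; ammonia is neutral; balancing the +1 overall charge requires Rh(I). Group 9 minus oxidation state 1 gives a d⁸ configuration. A 4d d⁸ ion has a large crystal-field splitting; square planar leaves the high-energy d_{x²−y²} orbital empty and maximises CFSE. → square planar.
For [Y(H2O)4]^3+: Ligand charges: water is neutral. With an overall charge of +3 the yttrium centre must be in the +3 oxidation state. Y sits in group 3, so the d-electron count is 3 − 3 = 0. A d⁰ ion has no crystal-field stabilisation preference between square planar and tetrahedral, so four ligands adopt the sterically favoured tetrahedral geometry. → tetrahedral.

[Rh(CO)3(NH3)]^+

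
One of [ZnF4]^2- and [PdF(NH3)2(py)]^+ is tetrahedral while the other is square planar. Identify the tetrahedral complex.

For [ZnF4]^2-: Summing ligand charges against the −2 overall charge gives an oxidation state of +2 for zinc. Group 12 minus oxidation state 2 gives a d¹⁰ configuration. A d¹⁰ ion has no crystal-field stabilisation preference between square planar and tetrahedral, so four ligands adopt the sterically favoured tetrahedral geometry. → tetrahedral.
For [PdF(NH3)2(py)]^+: Summing ligand charges against the +1 overall charge gives an oxidation state of +2 for palladium. Pd sits in group 10, so the d-electron count is 10 − 2 = 8. A 4d d⁸ ion has a large crystal-field splitting; square planar leaves the high-energy d_{x²−y²} orbital empty and maximises CFSE. → square planar.

[ZnF4]^2-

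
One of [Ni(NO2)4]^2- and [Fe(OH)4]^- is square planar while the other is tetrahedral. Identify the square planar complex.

For [Ni(NO2)4]^2-: Summing ligand charges against the −2 overall charge gives an oxidation state of +2 for nickel. Ni sits in group 10, so the d-electron count is 10 − 2 = 8. Nitro (N-bound nitrite) is a strong-field ligand (high in the spectrochemical series). A 3d d⁸ ion with strong-field ligands gains enough CFSE to favour square planar over tetrahedral. → square planar.
For [Fe(OH)4]^-: Summing ligand charges against the −1 overall charge gives an oxidation state of +3 for iron. Iron is a group-8 element; Fe(III) is therefore d⁵. A high-spin d⁵ ion has zero CFSE in either geometry, so four ligands adopt the sterically favoured tetrahedral geometry. → tetrahedral.

[Ni(NO2)4]^2-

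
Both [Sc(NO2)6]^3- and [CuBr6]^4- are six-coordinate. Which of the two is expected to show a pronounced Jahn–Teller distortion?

[CuBr6]^4-

[Sc(NO2)6]^3-: Ligand charges: each nitro (N-bound nitrite) is −1. With an overall charge of −3 the scandium centre must be in the +3 oxidation state. Scandium is a group-3 element; Sc(III) is therefore d⁰. The d⁰ configuration leaves the e_g set evenly filled (or empty) — no strong Jahn–Teller driving force.
[CuBr6]^4-: Each bromide is −1; balancing the −4 overall charge requires Cu(II). Cu sits in group 11, so the d-electron count is 11 − 2 = 9. The t₂g⁶e_g³ configuration has an unevenly filled e_g set; the Jahn–Teller theorem predicts a tetragonal distortion (typically axial elongation) to lift the degeneracy.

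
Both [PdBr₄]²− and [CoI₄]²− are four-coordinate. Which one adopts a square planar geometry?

For [PdBr₄]²−: Ligand charges: each bromide is −1. With an overall charge of −2 the palladium centre must be in the +2 oxidation state. Group 10 minus oxidation state 2 gives a d⁸ configuration. A 4d d⁸ ion has a large crystal-field splitting; square planar leaves the high-energy d_{x²−y²} orbital empty and maximises CFSE. → square planar.
For [CoI₄]²−: Ligand charges: each iodide is −1. With an overall charge of −2 the cobalt centre must be in the +2 oxidation state. Co sits in group 9, so the d-electron count is 9 − 2 = 7. For a high-spin 3d d⁷ ion with weak-field ligands the small Δₜ gives little square-planar CFSE advantage, so four ligands adopt the sterically favoured tetrahedral geometry. → tetrahedral.

[PdBr₄]²−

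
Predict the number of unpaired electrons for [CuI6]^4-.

1 unpaired electron

Ligand charges: each iodide is −1. With an overall charge of −4 the copper centre must be in the +2 oxidation state.
Group 11 minus oxidation state 2 gives a d⁹ configuration.
In an octahedral field the d⁹ configuration is t₂g⁶e_g³ (only one arrangement possible), giving 1 unpaired electron.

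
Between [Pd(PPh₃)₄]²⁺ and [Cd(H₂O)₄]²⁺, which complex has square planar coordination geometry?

[Pd(PPh₃)₄]²⁺

For [Pd(PPh₃)₄]²⁺: Ligand charges: triphenylphosphine is neutral. With an overall charge of +2 the palladium centre must be in the +2 oxidation state. Pd sits in group 10, so the d-electron count is 10 − 2 = 8. A 4d d⁸ ion has a large crystal-field splitting; square planar leaves the high-energy d_{x²−y²} orbital empty and maximises CFSE. → square planar.
For [Cd(H₂O)₄]²⁺: Ligand charges: water is neutral. With an overall charge of +2 the cadmium centre must be in the +2 oxidation state. Group 12 minus oxidation state 2 gives a d¹⁰ configuration. A d¹⁰ ion has no crystal-field stabilisation preference between square planar and tetrahedral, so four ligands adopt the sterically favoured tetrahedral geometry. → tetrahedral.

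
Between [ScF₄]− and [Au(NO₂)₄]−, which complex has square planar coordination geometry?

For [ScF₄]−: Summing ligand charges against the −1 overall charge gives an oxidation state of +3 for scandium. Group 3 minus oxidation state 3 gives a d⁰ configuration. A d⁰ ion has no crystal-field stabilisation preference between square planar and tetrahedral, so four ligands adopt the sterically favoured tetrahedral geometry. → tetrahedral.
For [Au(NO₂)₄]−: Each nitro (N-bound nitrite) is −1; balancing the −1 overall charge requires Au(III). Gold is a group-11 element; Au(III) is therefore d⁸. A 5d d⁸ ion has a large crystal-field splitting; square planar leaves the high-energy d_{x²−y²} orbital empty and maximises CFSE. → square planar.

[Au(NO₂)₄]−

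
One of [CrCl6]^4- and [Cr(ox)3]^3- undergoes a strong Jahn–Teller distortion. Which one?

[CrCl6]^4-

[CrCl6]^4-: Each chloride is −1; balancing the −4 overall charge requires Cr(II). Group 6 minus oxidation state 2 gives a d⁴ configuration. Chloride is a weak-field ligand for a first-row metal, so the complex is high-spin. The t₂g³e_g¹ (high-spin) configuration has an unevenly filled e_g set; the Jahn–Teller theorem predicts a tetragonal distortion (typically axial elongation) to lift the degeneracy.
[Cr(ox)3]^3-: Summing ligand charges against the −3 overall charge gives an oxidation state of +3 for chromium. Group 6 minus oxidation state 3 gives a d³ configuration. The d³ configuration leaves the e_g set evenly filled (or empty) — no strong Jahn–Teller driving force.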